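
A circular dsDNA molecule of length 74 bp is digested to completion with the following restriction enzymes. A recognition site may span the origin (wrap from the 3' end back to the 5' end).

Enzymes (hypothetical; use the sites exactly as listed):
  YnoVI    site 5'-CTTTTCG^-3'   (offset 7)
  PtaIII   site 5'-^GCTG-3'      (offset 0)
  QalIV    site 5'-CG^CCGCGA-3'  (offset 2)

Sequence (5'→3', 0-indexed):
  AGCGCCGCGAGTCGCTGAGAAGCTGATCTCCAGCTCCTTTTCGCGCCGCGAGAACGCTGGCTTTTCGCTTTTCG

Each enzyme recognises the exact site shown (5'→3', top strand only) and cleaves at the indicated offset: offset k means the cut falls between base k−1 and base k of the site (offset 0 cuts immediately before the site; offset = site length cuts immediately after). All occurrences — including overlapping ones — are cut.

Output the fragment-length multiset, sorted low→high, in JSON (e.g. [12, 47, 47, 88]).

Site scan:
  YnoVI CTTTTCG/7: at [36, 60, 67] ⇒ [0, 43, 67]
  PtaIII GCTG/0: at [13, 21, 55] ⇒ [13, 21, 55]
  QalIV CGCCGCGA/2: at [2, 43] ⇒ [4, 45]

Pooled cuts: [0, 4, 13, 21, 43, 45, 55, 67]

Fragments:
  0→4: 4 bp
  4→13: 9 bp
  13→21: 8 bp
  21→43: 22 bp
  43→45: 2 bp
  45→55: 10 bp
  55→67: 12 bp
  67→0 (wrap): 74-67+0 = 7 bp

[2,4,7,8,9,10,12,22]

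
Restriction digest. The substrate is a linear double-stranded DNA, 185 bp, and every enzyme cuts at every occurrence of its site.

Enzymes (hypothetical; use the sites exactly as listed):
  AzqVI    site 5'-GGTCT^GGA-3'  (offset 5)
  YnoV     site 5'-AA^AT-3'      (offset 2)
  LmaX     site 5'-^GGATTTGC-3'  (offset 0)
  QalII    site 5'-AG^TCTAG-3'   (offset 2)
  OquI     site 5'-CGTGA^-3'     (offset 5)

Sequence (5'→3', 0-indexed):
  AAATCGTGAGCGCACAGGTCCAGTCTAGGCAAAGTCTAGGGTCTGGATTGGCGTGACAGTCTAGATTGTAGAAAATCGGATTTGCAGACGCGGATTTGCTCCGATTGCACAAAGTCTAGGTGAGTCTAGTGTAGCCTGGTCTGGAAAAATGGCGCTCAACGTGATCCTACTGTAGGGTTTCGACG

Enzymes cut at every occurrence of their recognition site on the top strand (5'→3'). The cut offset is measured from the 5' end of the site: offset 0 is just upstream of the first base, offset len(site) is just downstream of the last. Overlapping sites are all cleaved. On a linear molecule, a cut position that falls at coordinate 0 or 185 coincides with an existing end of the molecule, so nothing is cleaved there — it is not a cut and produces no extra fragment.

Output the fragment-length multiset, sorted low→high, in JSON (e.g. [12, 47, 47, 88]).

[2,3,3,6,7,10,10,11,12,14,14,15,16,18,21,23]

Scan for sites:
  AzqVI (GGTCTGGA, off=5): starts [39, 137] → cuts [44, 142]
  YnoV (AAAT, off=2): starts [0, 72, 146] → cuts [2, 74, 148]
  LmaX (GGATTTGC, off=0): starts [77, 91] → cuts [77, 91]
  QalII (AGTCTAG, off=2): starts [21, 32, 57, 112, 122] → cuts [23, 34, 59, 114, 124]
  OquI (CGTGA, off=5): starts [4, 51, 159] → cuts [9, 56, 164]

All cut coordinates (distinct, sorted): [2, 9, 23, 34, 44, 56, 59, 74, 77, 91, 114, 124, 142, 148, 164]

Fragment lengths:
  [0,2): 2 bp
  [2,9): 7 bp
  [9,23): 14 bp
  [23,34): 11 bp
  [34,44): 10 bp
  [44,56): 12 bp
  [56,59): 3 bp
  [59,74): 15 bp
  [74,77): 3 bp
  [77,91): 14 bp
  [91,114): 23 bp
  [114,124): 10 bp
  [124,142): 18 bp
  [142,148): 6 bp
  [148,164): 16 bp
  [164,185): 21 bp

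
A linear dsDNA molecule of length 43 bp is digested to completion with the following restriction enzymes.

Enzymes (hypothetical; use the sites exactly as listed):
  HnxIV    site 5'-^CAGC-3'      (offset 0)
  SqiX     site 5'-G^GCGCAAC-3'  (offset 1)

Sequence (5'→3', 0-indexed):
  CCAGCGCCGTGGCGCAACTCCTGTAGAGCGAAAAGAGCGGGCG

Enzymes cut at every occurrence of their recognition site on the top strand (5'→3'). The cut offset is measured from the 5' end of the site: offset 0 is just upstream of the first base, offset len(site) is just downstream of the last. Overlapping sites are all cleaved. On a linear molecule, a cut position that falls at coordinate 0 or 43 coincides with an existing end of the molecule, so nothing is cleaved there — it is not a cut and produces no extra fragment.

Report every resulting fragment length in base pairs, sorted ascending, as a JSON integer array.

Per-enzyme occurrences:
  HnxIV CAGC/0: at [1] ⇒ [1]
  SqiX GGCGCAAC/1: at [10] ⇒ [11]

Pooled cuts: [1, 11]

Fragment lengths:
  [0,1): 1 bp
  [1,11): 10 bp
  [11,43): 32 bp

[1,10,32]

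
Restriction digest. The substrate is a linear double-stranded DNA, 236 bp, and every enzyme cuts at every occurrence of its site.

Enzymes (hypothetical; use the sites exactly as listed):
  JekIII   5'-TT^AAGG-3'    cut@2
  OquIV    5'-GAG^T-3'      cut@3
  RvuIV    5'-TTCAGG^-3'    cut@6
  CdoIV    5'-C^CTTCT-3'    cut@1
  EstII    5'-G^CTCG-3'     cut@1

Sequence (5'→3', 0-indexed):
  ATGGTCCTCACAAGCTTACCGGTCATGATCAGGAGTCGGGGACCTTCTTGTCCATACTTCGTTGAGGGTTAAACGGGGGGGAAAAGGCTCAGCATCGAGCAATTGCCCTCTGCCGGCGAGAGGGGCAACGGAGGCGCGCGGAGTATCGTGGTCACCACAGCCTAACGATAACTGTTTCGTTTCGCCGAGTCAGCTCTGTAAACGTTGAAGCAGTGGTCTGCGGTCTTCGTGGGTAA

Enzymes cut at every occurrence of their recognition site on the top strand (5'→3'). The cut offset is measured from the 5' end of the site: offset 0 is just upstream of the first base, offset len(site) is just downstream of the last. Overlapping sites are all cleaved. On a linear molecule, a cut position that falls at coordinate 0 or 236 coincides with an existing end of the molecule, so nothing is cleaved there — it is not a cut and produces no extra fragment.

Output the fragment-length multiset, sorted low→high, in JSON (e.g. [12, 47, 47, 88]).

Scan for sites:
  JekIII (TTAAGG, off=2): no sites
  OquIV (GAGT, off=3): starts [32, 140, 186] → cuts [35, 143, 189]
  RvuIV (TTCAGG, off=6): no sites
  CdoIV (CCTTCT, off=1): starts [42] → cuts [43]
  EstII (GCTCG, off=1): no sites

All cut coordinates (distinct, sorted): [35, 43, 143, 189]

Fragment lengths:
  [0,35): 35 bp
  [35,43): 8 bp
  [43,143): 100 bp
  [143,189): 46 bp
  [189,236): 47 bp

[8,35,46,47,100]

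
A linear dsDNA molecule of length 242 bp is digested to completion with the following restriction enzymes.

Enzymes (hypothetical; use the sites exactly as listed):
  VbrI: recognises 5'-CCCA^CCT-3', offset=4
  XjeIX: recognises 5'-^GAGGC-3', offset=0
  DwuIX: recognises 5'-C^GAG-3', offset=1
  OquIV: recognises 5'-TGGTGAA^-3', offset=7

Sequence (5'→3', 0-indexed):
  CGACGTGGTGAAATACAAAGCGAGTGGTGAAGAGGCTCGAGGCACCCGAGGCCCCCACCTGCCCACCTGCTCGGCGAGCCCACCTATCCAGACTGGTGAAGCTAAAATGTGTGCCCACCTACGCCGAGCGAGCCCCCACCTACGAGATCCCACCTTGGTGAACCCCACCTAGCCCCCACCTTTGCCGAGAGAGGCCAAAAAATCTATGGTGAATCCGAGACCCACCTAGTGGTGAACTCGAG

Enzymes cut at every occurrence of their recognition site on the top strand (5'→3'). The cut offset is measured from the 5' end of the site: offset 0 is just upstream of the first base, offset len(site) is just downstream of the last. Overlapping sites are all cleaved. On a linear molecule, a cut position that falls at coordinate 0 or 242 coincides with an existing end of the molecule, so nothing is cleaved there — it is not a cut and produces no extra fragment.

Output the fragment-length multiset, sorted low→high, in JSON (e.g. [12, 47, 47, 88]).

Site scan:
  VbrI (CCCACCT, off=4): starts [53, 61, 78, 113, 134, 148, 163, 174, 220] → cuts [57, 65, 82, 117, 138, 152, 167, 178, 224]
  XjeIX (GAGGC, off=0): starts [31, 38, 47, 190] → cuts [31, 38, 47, 190]
  DwuIX (CGAG, off=1): starts [20, 37, 46, 74, 124, 128, 142, 185, 215, 238] → cuts [21, 38, 47, 75, 125, 129, 143, 186, 216, 239]
  OquIV (TGGTGAA, off=7): starts [5, 24, 93, 155, 206, 229] → cuts [12, 31, 100, 162, 213, 236]

All cut coordinates (distinct, sorted): [12, 21, 31, 38, 47, 57, 65, 75, 82, 100, 117, 125, 129, 138, 143, 152, 162, 167, 178, 186, 190, 213, 216, 224, 236, 239]

Fragments:
  [0,12): 12 bp
  [12,21): 9 bp
  [21,31): 10 bp
  [31,38): 7 bp
  [38,47): 9 bp
  [47,57): 10 bp
  [57,65): 8 bp
  [65,75): 10 bp
  [75,82): 7 bp
  [82,100): 18 bp
  [100,117): 17 bp
  [117,125): 8 bp
  [125,129): 4 bp
  [129,138): 9 bp
  [138,143): 5 bp
  [143,152): 9 bp
  [152,162): 10 bp
  [162,167): 5 bp
  [167,178): 11 bp
  [178,186): 8 bp
  [186,190): 4 bp
  [190,213): 23 bp
  [213,216): 3 bp
  [216,224): 8 bp
  [224,236): 12 bp
  [236,239): 3 bp
  [239,242): 3 bp

[3,3,3,4,4,5,5,7,7,8,8,8,8,9,9,9,9,10,10,10,10,11,12,12,17,18,23]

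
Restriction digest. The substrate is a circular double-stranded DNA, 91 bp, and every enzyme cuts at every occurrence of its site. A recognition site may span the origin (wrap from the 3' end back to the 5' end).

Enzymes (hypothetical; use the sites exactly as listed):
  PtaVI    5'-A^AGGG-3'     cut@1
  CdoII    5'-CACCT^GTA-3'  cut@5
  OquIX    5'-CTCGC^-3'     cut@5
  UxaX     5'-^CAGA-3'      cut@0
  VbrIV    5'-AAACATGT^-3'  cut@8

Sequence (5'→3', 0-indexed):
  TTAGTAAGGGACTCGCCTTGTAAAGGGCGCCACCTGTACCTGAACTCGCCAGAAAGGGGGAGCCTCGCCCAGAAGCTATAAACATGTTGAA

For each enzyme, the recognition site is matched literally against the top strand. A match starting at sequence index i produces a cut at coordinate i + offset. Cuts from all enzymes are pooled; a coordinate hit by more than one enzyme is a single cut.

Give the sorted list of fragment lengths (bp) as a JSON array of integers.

[1,5,7,10,10,12,14,14,18]

Scan for sites:
  PtaVI AAGGG/1: at [5, 22, 53] ⇒ [6, 23, 54]
  CdoII CACCTGTA/5: at [30] ⇒ [35]
  OquIX CTCGC/5: at [11, 44, 63] ⇒ [16, 49, 68]
  UxaX CAGA/0: at [49, 69] ⇒ [49, 69]
  VbrIV AAACATGT/8: at [79] ⇒ [87]

Pooled cuts: [6, 16, 23, 35, 49, 54, 68, 69, 87]

Fragments:
  6→16: 10 bp
  16→23: 7 bp
  23→35: 12 bp
  35→49: 14 bp
  49→54: 5 bp
  54→68: 14 bp
  68→69: 1 bp
  69→87: 18 bp
  87→6 (wrap): 91-87+6 = 10 bp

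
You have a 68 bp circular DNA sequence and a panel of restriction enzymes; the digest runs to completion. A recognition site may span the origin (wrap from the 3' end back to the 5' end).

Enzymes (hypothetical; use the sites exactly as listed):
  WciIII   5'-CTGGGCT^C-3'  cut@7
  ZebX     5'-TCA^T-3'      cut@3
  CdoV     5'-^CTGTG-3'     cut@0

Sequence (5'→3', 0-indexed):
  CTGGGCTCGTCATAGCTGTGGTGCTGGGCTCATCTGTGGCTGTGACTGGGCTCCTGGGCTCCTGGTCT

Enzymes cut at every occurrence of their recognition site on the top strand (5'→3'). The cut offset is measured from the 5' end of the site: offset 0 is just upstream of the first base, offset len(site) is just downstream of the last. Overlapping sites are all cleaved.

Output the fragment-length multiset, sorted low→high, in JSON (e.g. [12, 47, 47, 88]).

[1,2,3,5,6,8,13,15,15]

Scan for sites:
  WciIII (CTGGGCTC, off=7): starts [0, 23, 45, 53] → cuts [7, 30, 52, 60]
  ZebX (TCAT, off=3): starts [9, 29] → cuts [12, 32]
  CdoV (CTGTG, off=0): starts [15, 33, 39] → cuts [15, 33, 39]

All cut coordinates (distinct, sorted): [7, 12, 15, 30, 32, 33, 39, 52, 60]

Fragment lengths:
  7→12: 5 bp
  12→15: 3 bp
  15→30: 15 bp
  30→32: 2 bp
  32→33: 1 bp
  33→39: 6 bp
  39→52: 13 bp
  52→60: 8 bp
  60→7 (wrap): 68-60+7 = 15 bp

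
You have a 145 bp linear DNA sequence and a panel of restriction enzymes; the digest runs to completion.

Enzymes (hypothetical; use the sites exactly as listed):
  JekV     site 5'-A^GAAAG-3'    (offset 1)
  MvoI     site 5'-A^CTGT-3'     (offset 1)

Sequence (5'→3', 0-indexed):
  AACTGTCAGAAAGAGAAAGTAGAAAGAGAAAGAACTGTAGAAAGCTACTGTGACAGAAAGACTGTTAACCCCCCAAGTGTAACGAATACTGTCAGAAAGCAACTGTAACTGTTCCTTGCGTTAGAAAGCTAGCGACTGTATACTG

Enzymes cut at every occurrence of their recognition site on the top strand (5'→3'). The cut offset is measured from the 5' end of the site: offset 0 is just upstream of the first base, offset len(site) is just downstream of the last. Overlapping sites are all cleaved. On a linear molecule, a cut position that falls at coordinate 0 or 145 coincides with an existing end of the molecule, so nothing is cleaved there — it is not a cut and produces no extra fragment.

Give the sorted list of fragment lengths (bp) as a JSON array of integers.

[2,5,6,6,6,6,6,6,7,7,8,8,8,10,12,15,27]

Scan for sites:
  JekV AGAAAG/1: at [7, 13, 20, 26, 38, 54, 93, 122] ⇒ [8, 14, 21, 27, 39, 55, 94, 123]
  MvoI ACTGT/1: at [1, 33, 46, 60, 87, 101, 107, 134] ⇒ [2, 34, 47, 61, 88, 102, 108, 135]

All cut coordinates (distinct, sorted): [2, 8, 14, 21, 27, 34, 39, 47, 55, 61, 88, 94, 102, 108, 123, 135]

Fragment lengths:
  [0,2): 2 bp
  [2,8): 6 bp
  [8,14): 6 bp
  [14,21): 7 bp
  [21,27): 6 bp
  [27,34): 7 bp
  [34,39): 5 bp
  [39,47): 8 bp
  [47,55): 8 bp
  [55,61): 6 bp
  [61,88): 27 bp
  [88,94): 6 bp
  [94,102): 8 bp
  [102,108): 6 bp
  [108,123): 15 bp
  [123,135): 12 bp
  [135,145): 10 bp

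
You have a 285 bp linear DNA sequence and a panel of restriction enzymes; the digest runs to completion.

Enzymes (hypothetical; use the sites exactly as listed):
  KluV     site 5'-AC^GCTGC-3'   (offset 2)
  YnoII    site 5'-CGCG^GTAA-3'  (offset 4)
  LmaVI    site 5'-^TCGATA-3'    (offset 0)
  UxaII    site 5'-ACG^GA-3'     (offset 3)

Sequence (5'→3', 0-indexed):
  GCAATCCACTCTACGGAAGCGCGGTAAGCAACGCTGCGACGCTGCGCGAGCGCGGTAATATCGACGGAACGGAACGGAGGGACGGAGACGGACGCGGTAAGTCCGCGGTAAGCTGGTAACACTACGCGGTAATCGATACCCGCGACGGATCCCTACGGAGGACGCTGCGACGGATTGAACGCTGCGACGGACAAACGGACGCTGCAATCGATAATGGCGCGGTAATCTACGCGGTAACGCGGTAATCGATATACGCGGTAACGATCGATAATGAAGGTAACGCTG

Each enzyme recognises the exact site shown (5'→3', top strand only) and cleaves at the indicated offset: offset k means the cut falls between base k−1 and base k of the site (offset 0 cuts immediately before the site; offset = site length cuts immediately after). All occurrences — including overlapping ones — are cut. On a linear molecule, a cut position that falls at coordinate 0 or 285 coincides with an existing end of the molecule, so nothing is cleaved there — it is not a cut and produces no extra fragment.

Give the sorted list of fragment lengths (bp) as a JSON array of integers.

Site scan:
  KluV (ACGCTGC, off=2): starts [30, 38, 161, 178, 198] → cuts [32, 40, 163, 180, 200]
  YnoII (CGCGGTAA, off=4): starts [19, 50, 92, 103, 124, 217, 229, 237, 253] → cuts [23, 54, 96, 107, 128, 221, 233, 241, 257]
  LmaVI (TCGATA, off=0): starts [132, 207, 245, 264] → cuts [132, 207, 245, 264]
  UxaII (ACGGA, off=3): starts [12, 63, 68, 73, 81, 87, 144, 154, 169, 186, 194] → cuts [15, 66, 71, 76, 84, 90, 147, 157, 172, 189, 197]

Pooled cuts: [15, 23, 32, 40, 54, 66, 71, 76, 84, 90, 96, 107, 128, 132, 147, 157, 163, 172, 180, 189, 197, 200, 207, 221, 233, 241, 245, 257, 264]

Fragment lengths:
  [0,15): 15 bp
  [15,23): 8 bp
  [23,32): 9 bp
  [32,40): 8 bp
  [40,54): 14 bp
  [54,66): 12 bp
  [66,71): 5 bp
  [71,76): 5 bp
  [76,84): 8 bp
  [84,90): 6 bp
  [90,96): 6 bp
  [96,107): 11 bp
  [107,128): 21 bp
  [128,132): 4 bp
  [132,147): 15 bp
  [147,157): 10 bp
  [157,163): 6 bp
  [163,172): 9 bp
  [172,180): 8 bp
  [180,189): 9 bp
  [189,197): 8 bp
  [197,200): 3 bp
  [200,207): 7 bp
  [207,221): 14 bp
  [221,233): 12 bp
  [233,241): 8 bp
  [241,245): 4 bp
  [245,257): 12 bp
  [257,264): 7 bp
  [264,285): 21 bp

[3,4,4,5,5,6,6,6,7,7,8,8,8,8,8,8,9,9,9,10,11,12,12,12,14,14,15,15,21,21]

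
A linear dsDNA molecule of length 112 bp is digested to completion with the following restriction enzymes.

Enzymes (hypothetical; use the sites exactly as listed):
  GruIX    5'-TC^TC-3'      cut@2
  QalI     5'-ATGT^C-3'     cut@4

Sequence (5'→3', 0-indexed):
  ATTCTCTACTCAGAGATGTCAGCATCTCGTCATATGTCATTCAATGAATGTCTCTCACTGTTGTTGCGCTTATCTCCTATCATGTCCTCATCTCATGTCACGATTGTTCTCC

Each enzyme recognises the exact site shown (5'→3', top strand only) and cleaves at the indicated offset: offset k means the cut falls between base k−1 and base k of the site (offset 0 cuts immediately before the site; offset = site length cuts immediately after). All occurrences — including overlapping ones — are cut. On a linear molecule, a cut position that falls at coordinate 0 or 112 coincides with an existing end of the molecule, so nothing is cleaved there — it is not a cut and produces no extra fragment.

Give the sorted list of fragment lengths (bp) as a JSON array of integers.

[1,2,3,4,6,7,7,11,11,11,14,15,20]

Per-enzyme occurrences:
  GruIX (TCTC, off=2): starts [2, 24, 50, 52, 72, 90, 107] → cuts [4, 26, 52, 54, 74, 92, 109]
  QalI (ATGTC, off=4): starts [15, 33, 47, 81, 94] → cuts [19, 37, 51, 85, 98]

Pooled cuts: [4, 19, 26, 37, 51, 52, 54, 74, 85, 92, 98, 109]

Fragment lengths:
  [0,4): 4 bp
  [4,19): 15 bp
  [19,26): 7 bp
  [26,37): 11 bp
  [37,51): 14 bp
  [51,52): 1 bp
  [52,54): 2 bp
  [54,74): 20 bp
  [74,85): 11 bp
  [85,92): 7 bp
  [92,98): 6 bp
  [98,109): 11 bp
  [109,112): 3 bp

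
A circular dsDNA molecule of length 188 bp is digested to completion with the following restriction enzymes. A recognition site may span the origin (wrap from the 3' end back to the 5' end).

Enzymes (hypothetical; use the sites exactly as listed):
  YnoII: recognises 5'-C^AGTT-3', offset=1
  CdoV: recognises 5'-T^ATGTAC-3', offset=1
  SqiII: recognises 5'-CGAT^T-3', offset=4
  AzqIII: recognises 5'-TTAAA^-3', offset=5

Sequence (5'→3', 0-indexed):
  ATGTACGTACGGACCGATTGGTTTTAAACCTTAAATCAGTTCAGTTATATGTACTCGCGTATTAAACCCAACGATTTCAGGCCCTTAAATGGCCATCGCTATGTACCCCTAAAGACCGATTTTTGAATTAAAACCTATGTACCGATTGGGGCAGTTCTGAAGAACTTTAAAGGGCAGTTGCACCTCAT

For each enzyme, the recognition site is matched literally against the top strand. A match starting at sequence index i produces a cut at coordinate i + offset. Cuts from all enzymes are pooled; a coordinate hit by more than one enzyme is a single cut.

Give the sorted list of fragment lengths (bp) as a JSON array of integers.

[2,4,4,5,6,6,7,9,10,10,11,12,13,14,18,18,19,20]

Per-enzyme occurrences:
  YnoII CAGTT/1: at [36, 41, 151, 174] ⇒ [37, 42, 152, 175]
  CdoV TATGTAC/1: at [47, 99, 135, 187] ⇒ [0, 48, 100, 136]
  SqiII CGATT/4: at [14, 71, 116, 142] ⇒ [18, 75, 120, 146]
  AzqIII TTAAA/5: at [23, 30, 61, 84, 127, 166] ⇒ [28, 35, 66, 89, 132, 171]

Pooled cuts: [0, 18, 28, 35, 37, 42, 48, 66, 75, 89, 100, 120, 132, 136, 146, 152, 171, 175]

Fragments:
  0→18: 18 bp
  18→28: 10 bp
  28→35: 7 bp
  35→37: 2 bp
  37→42: 5 bp
  42→48: 6 bp
  48→66: 18 bp
  66→75: 9 bp
  75→89: 14 bp
  89→100: 11 bp
  100→120: 20 bp
  120→132: 12 bp
  132→136: 4 bp
  136→146: 10 bp
  146→152: 6 bp
  152→171: 19 bp
  171→175: 4 bp
  175→0 (wrap): 188-175+0 = 13 bp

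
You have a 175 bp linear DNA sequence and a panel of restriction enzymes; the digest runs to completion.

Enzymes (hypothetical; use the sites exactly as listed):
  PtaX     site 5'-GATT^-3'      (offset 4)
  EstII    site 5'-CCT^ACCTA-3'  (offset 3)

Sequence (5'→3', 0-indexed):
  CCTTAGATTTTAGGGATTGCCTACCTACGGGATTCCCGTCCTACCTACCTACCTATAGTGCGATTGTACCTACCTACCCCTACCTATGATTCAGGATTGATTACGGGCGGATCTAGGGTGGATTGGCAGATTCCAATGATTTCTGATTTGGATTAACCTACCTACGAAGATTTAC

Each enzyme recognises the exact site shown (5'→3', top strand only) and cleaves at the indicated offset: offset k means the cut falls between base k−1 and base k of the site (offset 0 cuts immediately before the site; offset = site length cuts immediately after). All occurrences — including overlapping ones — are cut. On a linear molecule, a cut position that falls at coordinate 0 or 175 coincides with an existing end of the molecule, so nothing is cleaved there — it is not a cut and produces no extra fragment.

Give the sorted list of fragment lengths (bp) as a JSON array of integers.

[3,4,4,4,4,5,6,6,7,7,8,8,9,9,9,10,10,12,13,15,22]

Scan for sites:
  PtaX GATT/4: at [5, 14, 30, 61, 87, 94, 98, 120, 128, 137, 144, 150, 168] ⇒ [9, 18, 34, 65, 91, 98, 102, 124, 132, 141, 148, 154, 172]
  EstII CCTACCTA/3: at [19, 39, 43, 47, 68, 78, 156] ⇒ [22, 42, 46, 50, 71, 81, 159]

Pooled cuts: [9, 18, 22, 34, 42, 46, 50, 65, 71, 81, 91, 98, 102, 124, 132, 141, 148, 154, 159, 172]

Fragments:
  [0,9): 9 bp
  [9,18): 9 bp
  [18,22): 4 bp
  [22,34): 12 bp
  [34,42): 8 bp
  [42,46): 4 bp
  [46,50): 4 bp
  [50,65): 15 bp
  [65,71): 6 bp
  [71,81): 10 bp
  [81,91): 10 bp
  [91,98): 7 bp
  [98,102): 4 bp
  [102,124): 22 bp
  [124,132): 8 bp
  [132,141): 9 bp
  [141,148): 7 bp
  [148,154): 6 bp
  [154,159): 5 bp
  [159,172): 13 bp
  [172,175): 3 bp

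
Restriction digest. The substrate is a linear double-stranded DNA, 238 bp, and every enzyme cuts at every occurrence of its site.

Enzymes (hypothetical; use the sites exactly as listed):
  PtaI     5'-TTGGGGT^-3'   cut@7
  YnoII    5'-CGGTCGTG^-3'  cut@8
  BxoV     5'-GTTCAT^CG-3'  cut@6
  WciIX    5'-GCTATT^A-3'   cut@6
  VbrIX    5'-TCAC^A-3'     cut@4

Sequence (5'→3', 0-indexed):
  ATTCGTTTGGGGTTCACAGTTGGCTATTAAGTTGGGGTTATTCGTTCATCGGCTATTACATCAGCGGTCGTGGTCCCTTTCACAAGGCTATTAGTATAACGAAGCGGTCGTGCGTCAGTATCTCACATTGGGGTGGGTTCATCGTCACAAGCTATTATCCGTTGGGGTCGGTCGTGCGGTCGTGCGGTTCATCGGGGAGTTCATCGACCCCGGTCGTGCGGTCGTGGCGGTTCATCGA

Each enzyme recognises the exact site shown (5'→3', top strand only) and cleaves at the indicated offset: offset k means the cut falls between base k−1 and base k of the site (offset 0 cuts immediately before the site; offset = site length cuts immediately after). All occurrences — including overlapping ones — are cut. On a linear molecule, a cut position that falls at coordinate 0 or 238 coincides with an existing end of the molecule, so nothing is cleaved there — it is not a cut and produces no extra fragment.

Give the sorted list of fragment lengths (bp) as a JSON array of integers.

[3,4,6,8,8,8,8,8,8,8,8,9,9,10,11,11,11,12,12,13,14,14,15,20]

Per-enzyme occurrences:
  PtaI TTGGGGT/7: at [6, 31, 127, 161] ⇒ [13, 38, 134, 168]
  YnoII CGGTCGTG/8: at [64, 104, 168, 176, 210, 218] ⇒ [72, 112, 176, 184, 218, 226]
  BxoV GTTCATCG/6: at [43, 136, 186, 198, 229] ⇒ [49, 142, 192, 204, 235]
  WciIX GCTATTA/6: at [22, 51, 86, 150] ⇒ [28, 57, 92, 156]
  VbrIX TCACA/4: at [13, 79, 122, 144] ⇒ [17, 83, 126, 148]

All cut coordinates (distinct, sorted): [13, 17, 28, 38, 49, 57, 72, 83, 92, 112, 126, 134, 142, 148, 156, 168, 176, 184, 192, 204, 218, 226, 235]

Fragment lengths:
  [0,13): 13 bp
  [13,17): 4 bp
  [17,28): 11 bp
  [28,38): 10 bp
  [38,49): 11 bp
  [49,57): 8 bp
  [57,72): 15 bp
  [72,83): 11 bp
  [83,92): 9 bp
  [92,112): 20 bp
  [112,126): 14 bp
  [126,134): 8 bp
  [134,142): 8 bp
  [142,148): 6 bp
  [148,156): 8 bp
  [156,168): 12 bp
  [168,176): 8 bp
  [176,184): 8 bp
  [184,192): 8 bp
  [192,204): 12 bp
  [204,218): 14 bp
  [218,226): 8 bp
  [226,235): 9 bp
  [235,238): 3 bp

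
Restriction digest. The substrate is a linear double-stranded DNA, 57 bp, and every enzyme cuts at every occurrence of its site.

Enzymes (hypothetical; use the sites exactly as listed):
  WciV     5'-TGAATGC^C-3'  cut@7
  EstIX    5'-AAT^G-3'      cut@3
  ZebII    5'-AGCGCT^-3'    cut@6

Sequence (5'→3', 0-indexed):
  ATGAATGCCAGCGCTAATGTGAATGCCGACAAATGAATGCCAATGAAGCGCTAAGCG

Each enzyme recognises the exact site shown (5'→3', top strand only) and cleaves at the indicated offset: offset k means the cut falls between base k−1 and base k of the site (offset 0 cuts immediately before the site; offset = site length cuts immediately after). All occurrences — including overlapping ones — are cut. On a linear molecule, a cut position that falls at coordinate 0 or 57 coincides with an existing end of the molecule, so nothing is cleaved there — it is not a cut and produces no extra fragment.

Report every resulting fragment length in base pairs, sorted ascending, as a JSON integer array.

Scan for sites:
  WciV (TGAATGCC, off=7): starts [1, 19, 33] → cuts [8, 26, 40]
  EstIX (AATG, off=3): starts [3, 15, 21, 31, 35, 41] → cuts [6, 18, 24, 34, 38, 44]
  ZebII (AGCGCT, off=6): starts [9, 46] → cuts [15, 52]

All cut coordinates (distinct, sorted): [6, 8, 15, 18, 24, 26, 34, 38, 40, 44, 52]

Fragments:
  [0,6): 6 bp
  [6,8): 2 bp
  [8,15): 7 bp
  [15,18): 3 bp
  [18,24): 6 bp
  [24,26): 2 bp
  [26,34): 8 bp
  [34,38): 4 bp
  [38,40): 2 bp
  [40,44): 4 bp
  [44,52): 8 bp
  [52,57): 5 bp

[2,2,2,3,4,4,5,6,6,7,8,8]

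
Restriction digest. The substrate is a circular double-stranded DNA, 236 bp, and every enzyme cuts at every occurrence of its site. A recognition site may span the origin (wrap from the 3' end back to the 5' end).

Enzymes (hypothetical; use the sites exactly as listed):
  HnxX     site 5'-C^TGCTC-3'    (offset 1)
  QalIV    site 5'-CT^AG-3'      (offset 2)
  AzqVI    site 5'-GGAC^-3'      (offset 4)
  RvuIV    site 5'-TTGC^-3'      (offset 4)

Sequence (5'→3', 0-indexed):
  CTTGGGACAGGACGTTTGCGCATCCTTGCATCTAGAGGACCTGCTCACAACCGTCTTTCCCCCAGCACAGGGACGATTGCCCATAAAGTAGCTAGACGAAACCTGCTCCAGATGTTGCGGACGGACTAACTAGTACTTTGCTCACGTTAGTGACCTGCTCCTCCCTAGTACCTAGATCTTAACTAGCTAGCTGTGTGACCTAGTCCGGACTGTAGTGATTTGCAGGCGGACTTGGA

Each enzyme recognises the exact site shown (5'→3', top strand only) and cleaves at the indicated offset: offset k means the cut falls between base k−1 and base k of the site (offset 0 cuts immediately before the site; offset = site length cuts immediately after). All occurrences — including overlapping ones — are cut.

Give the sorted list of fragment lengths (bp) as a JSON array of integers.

[1,4,4,4,4,5,5,6,6,6,7,7,7,8,9,10,10,10,11,11,13,13,13,14,15,33]

Scan for sites:
  HnxX CTGCTC/1: at [40, 102, 154] ⇒ [41, 103, 155]
  QalIV CTAG/2: at [31, 91, 129, 164, 171, 182, 186, 199] ⇒ [33, 93, 131, 166, 173, 184, 188, 201]
  AzqVI GGAC/4: at [4, 9, 36, 70, 118, 122, 206, 227, 233] ⇒ [1, 8, 13, 40, 74, 122, 126, 210, 231]
  RvuIV TTGC/4: at [15, 25, 76, 114, 137, 219] ⇒ [19, 29, 80, 118, 141, 223]

All cut coordinates (distinct, sorted): [1, 8, 13, 19, 29, 33, 40, 41, 74, 80, 93, 103, 118, 122, 126, 131, 141, 155, 166, 173, 184, 188, 201, 210, 223, 231]

Fragments:
  1→8: 7 bp
  8→13: 5 bp
  13→19: 6 bp
  19→29: 10 bp
  29→33: 4 bp
  33→40: 7 bp
  40→41: 1 bp
  41→74: 33 bp
  74→80: 6 bp
  80→93: 13 bp
  93→103: 10 bp
  103→118: 15 bp
  118→122: 4 bp
  122→126: 4 bp
  126→131: 5 bp
  131→141: 10 bp
  141→155: 14 bp
  155→166: 11 bp
  166→173: 7 bp
  173→184: 11 bp
  184→188: 4 bp
  188→201: 13 bp
  201→210: 9 bp
  210→223: 13 bp
  223→231: 8 bp
  231→1 (wrap): 236-231+1 = 6 bp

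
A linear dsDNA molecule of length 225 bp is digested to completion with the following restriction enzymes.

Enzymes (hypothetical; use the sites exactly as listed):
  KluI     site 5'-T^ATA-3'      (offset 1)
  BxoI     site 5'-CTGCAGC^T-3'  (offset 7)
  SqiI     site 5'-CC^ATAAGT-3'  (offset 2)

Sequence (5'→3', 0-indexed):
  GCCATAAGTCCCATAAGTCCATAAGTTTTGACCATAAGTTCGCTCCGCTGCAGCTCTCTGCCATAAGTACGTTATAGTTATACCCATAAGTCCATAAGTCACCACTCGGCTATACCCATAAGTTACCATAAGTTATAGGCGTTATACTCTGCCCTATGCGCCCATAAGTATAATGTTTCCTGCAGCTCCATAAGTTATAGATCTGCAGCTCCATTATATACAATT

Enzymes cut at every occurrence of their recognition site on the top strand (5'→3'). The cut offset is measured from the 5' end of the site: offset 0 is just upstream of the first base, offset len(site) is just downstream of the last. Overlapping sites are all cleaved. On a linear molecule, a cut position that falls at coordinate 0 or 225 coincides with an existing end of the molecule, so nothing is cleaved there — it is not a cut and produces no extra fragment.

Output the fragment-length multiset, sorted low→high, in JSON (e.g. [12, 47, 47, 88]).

[2,3,3,6,6,6,6,6,7,7,8,8,8,8,9,9,10,11,13,13,17,18,20,21]

Per-enzyme occurrences:
  KluI TATA/1: at [72, 78, 110, 133, 142, 168, 195, 214, 216] ⇒ [73, 79, 111, 134, 143, 169, 196, 215, 217]
  BxoI CTGCAGCT/7: at [47, 179, 202] ⇒ [54, 186, 209]
  SqiI CCATAAGT/2: at [1, 10, 18, 31, 60, 83, 91, 115, 125, 161, 187] ⇒ [3, 12, 20, 33, 62, 85, 93, 117, 127, 163, 189]

All cut coordinates (distinct, sorted): [3, 12, 20, 33, 54, 62, 73, 79, 85, 93, 111, 117, 127, 134, 143, 163, 169, 186, 189, 196, 209, 215, 217]

Fragment lengths:
  [0,3): 3 bp
  [3,12): 9 bp
  [12,20): 8 bp
  [20,33): 13 bp
  [33,54): 21 bp
  [54,62): 8 bp
  [62,73): 11 bp
  [73,79): 6 bp
  [79,85): 6 bp
  [85,93): 8 bp
  [93,111): 18 bp
  [111,117): 6 bp
  [117,127): 10 bp
  [127,134): 7 bp
  [134,143): 9 bp
  [143,163): 20 bp
  [163,169): 6 bp
  [169,186): 17 bp
  [186,189): 3 bp
  [189,196): 7 bp
  [196,209): 13 bp
  [209,215): 6 bp
  [215,217): 2 bp
  [217,225): 8 bp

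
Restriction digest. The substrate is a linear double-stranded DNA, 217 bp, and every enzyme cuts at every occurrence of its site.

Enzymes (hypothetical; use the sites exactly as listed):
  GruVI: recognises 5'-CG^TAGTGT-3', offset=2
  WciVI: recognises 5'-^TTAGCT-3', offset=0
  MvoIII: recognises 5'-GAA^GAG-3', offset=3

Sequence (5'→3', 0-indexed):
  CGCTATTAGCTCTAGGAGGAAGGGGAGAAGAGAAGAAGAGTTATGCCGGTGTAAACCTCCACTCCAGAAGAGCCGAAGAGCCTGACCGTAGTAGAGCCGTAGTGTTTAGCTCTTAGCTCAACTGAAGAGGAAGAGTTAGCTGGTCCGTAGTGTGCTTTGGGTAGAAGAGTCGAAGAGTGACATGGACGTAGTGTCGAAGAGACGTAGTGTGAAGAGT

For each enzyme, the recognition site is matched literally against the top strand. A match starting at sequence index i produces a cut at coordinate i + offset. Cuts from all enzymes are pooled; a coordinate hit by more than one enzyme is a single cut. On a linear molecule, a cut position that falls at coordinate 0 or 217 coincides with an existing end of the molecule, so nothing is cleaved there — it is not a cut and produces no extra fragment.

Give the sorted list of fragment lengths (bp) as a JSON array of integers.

[3,4,5,6,6,6,7,8,8,8,9,10,12,14,14,19,22,24,32]

Scan for sites:
  GruVI CGTAGTGT/2: at [97, 145, 186, 202] ⇒ [99, 147, 188, 204]
  WciVI TTAGCT/0: at [5, 105, 112, 135] ⇒ [5, 105, 112, 135]
  MvoIII GAAGAG/3: at [26, 34, 66, 74, 123, 129, 163, 171, 195, 210] ⇒ [29, 37, 69, 77, 126, 132, 166, 174, 198, 213]

Pooled cuts: [5, 29, 37, 69, 77, 99, 105, 112, 126, 132, 135, 147, 166, 174, 188, 198, 204, 213]

Fragments:
  [0,5): 5 bp
  [5,29): 24 bp
  [29,37): 8 bp
  [37,69): 32 bp
  [69,77): 8 bp
  [77,99): 22 bp
  [99,105): 6 bp
  [105,112): 7 bp
  [112,126): 14 bp
  [126,132): 6 bp
  [132,135): 3 bp
  [135,147): 12 bp
  [147,166): 19 bp
  [166,174): 8 bp
  [174,188): 14 bp
  [188,198): 10 bp
  [198,204): 6 bp
  [204,213): 9 bp
  [213,217): 4 bp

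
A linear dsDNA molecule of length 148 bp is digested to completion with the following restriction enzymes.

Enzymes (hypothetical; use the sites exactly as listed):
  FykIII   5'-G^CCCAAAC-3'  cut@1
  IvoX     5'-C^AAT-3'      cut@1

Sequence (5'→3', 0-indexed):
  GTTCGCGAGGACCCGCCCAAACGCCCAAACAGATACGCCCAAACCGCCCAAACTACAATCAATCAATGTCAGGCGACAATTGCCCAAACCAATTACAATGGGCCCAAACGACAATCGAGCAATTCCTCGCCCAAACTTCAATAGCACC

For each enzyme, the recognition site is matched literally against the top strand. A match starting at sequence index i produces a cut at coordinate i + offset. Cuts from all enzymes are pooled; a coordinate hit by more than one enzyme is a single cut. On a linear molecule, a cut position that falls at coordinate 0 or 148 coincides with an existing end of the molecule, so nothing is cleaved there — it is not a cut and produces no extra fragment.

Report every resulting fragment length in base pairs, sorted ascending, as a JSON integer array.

[4,4,5,6,6,8,8,8,9,9,9,10,10,10,13,14,15]

Site scan:
  FykIII (GCCCAAAC, off=1): starts [14, 22, 36, 45, 81, 101, 128] → cuts [15, 23, 37, 46, 82, 102, 129]
  IvoX (CAAT, off=1): starts [55, 59, 63, 76, 89, 95, 111, 119, 138] → cuts [56, 60, 64, 77, 90, 96, 112, 120, 139]

All cut coordinates (distinct, sorted): [15, 23, 37, 46, 56, 60, 64, 77, 82, 90, 96, 102, 112, 120, 129, 139]

Fragments:
  [0,15): 15 bp
  [15,23): 8 bp
  [23,37): 14 bp
  [37,46): 9 bp
  [46,56): 10 bp
  [56,60): 4 bp
  [60,64): 4 bp
  [64,77): 13 bp
  [77,82): 5 bp
  [82,90): 8 bp
  [90,96): 6 bp
  [96,102): 6 bp
  [102,112): 10 bp
  [112,120): 8 bp
  [120,129): 9 bp
  [129,139): 10 bp
  [139,148): 9 bp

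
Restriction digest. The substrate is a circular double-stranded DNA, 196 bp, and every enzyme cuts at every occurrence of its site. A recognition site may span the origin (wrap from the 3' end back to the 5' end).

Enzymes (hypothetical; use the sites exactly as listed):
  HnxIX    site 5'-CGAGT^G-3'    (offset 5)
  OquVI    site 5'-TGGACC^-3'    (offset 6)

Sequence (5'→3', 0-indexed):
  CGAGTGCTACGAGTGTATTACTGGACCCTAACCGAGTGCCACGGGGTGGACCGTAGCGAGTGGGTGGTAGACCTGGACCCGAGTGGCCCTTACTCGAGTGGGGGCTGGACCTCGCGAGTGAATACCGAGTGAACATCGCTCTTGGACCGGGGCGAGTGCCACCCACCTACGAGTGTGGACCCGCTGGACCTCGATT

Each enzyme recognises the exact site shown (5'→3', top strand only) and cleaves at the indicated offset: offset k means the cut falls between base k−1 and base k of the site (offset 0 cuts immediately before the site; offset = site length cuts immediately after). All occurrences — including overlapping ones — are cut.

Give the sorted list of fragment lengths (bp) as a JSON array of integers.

[5,7,8,9,9,9,9,10,11,11,12,13,15,15,17,18,18]

Scan for sites:
  HnxIX CGAGTG/5: at [0, 9, 32, 56, 79, 94, 114, 125, 152, 169] ⇒ [5, 14, 37, 61, 84, 99, 119, 130, 157, 174]
  OquVI TGGACC/6: at [21, 46, 73, 105, 142, 175, 184] ⇒ [27, 52, 79, 111, 148, 181, 190]

All cut coordinates (distinct, sorted): [5, 14, 27, 37, 52, 61, 79, 84, 99, 111, 119, 130, 148, 157, 174, 181, 190]

Fragment lengths:
  5→14: 9 bp
  14→27: 13 bp
  27→37: 10 bp
  37→52: 15 bp
  52→61: 9 bp
  61→79: 18 bp
  79→84: 5 bp
  84→99: 15 bp
  99→111: 12 bp
  111→119: 8 bp
  119→130: 11 bp
  130→148: 18 bp
  148→157: 9 bp
  157→174: 17 bp
  174→181: 7 bp
  181→190: 9 bp
  190→5 (wrap): 196-190+5 = 11 bp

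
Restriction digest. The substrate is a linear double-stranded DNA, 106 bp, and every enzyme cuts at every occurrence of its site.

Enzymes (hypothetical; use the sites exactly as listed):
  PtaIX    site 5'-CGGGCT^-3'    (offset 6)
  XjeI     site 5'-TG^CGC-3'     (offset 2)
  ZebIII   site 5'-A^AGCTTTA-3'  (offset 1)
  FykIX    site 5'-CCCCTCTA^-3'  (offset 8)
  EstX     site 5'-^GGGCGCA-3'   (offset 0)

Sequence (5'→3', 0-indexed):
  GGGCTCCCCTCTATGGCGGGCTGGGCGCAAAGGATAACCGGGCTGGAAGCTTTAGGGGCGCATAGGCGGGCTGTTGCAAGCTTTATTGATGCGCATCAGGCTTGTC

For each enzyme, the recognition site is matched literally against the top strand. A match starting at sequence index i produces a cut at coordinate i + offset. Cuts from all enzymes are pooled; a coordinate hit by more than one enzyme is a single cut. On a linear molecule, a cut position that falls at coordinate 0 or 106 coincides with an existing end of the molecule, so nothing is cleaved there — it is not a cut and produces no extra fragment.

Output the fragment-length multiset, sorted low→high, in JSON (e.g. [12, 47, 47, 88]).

Scan for sites:
  PtaIX CGGGCT/6: at [16, 38, 66] ⇒ [22, 44, 72]
  XjeI TGCGC/2: at [89] ⇒ [91]
  ZebIII AAGCTTTA/1: at [46, 77] ⇒ [47, 78]
  FykIX CCCCTCTA/8: at [5] ⇒ [13]
  EstX GGGCGCA/0: at [22, 55] ⇒ [22, 55]

All cut coordinates (distinct, sorted): [13, 22, 44, 47, 55, 72, 78, 91]

Fragments:
  [0,13): 13 bp
  [13,22): 9 bp
  [22,44): 22 bp
  [44,47): 3 bp
  [47,55): 8 bp
  [55,72): 17 bp
  [72,78): 6 bp
  [78,91): 13 bp
  [91,106): 15 bp

[3,6,8,9,13,13,15,17,22]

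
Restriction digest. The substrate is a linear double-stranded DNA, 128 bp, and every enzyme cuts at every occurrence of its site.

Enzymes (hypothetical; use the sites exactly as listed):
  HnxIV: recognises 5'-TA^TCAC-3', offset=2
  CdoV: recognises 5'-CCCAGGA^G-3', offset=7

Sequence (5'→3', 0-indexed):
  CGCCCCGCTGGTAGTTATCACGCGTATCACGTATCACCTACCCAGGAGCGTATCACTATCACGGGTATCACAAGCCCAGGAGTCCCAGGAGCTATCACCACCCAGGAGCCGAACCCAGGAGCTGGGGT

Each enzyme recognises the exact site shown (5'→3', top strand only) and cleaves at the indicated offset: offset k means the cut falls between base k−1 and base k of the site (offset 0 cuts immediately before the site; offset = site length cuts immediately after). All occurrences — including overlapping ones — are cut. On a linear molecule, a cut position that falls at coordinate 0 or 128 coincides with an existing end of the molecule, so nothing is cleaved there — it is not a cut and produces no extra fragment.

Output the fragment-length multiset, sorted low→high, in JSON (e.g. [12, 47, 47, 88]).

Scan for sites:
  HnxIV TATCAC/2: at [15, 24, 31, 50, 56, 65, 92] ⇒ [17, 26, 33, 52, 58, 67, 94]
  CdoV CCCAGGAG/7: at [40, 74, 83, 100, 113] ⇒ [47, 81, 90, 107, 120]

Pooled cuts: [17, 26, 33, 47, 52, 58, 67, 81, 90, 94, 107, 120]

Fragments:
  [0,17): 17 bp
  [17,26): 9 bp
  [26,33): 7 bp
  [33,47): 14 bp
  [47,52): 5 bp
  [52,58): 6 bp
  [58,67): 9 bp
  [67,81): 14 bp
  [81,90): 9 bp
  [90,94): 4 bp
  [94,107): 13 bp
  [107,120): 13 bp
  [120,128): 8 bp

[4,5,6,7,8,9,9,9,13,13,14,14,17]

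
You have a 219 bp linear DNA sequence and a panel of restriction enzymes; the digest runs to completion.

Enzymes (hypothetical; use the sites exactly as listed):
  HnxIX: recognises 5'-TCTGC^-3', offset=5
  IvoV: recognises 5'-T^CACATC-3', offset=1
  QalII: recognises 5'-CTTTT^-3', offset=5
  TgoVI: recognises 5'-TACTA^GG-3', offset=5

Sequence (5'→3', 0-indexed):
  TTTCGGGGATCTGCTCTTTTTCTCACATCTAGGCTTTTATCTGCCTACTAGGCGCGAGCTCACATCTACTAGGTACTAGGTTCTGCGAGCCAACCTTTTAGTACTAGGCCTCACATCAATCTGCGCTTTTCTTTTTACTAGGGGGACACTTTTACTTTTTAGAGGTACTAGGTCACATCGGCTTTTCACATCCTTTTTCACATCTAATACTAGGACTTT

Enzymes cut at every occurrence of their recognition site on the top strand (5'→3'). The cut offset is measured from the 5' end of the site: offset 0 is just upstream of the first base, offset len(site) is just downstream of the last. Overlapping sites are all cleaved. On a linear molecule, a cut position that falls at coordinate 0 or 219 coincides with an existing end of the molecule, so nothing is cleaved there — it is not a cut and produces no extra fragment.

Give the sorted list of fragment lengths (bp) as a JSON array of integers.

Site scan:
  HnxIX TCTGC/5: at [9, 39, 81, 119] ⇒ [14, 44, 86, 124]
  IvoV TCACATC/1: at [22, 59, 110, 172, 185, 197] ⇒ [23, 60, 111, 173, 186, 198]
  QalII CTTTT/5: at [15, 33, 94, 125, 130, 148, 154, 181, 192] ⇒ [20, 38, 99, 130, 135, 153, 159, 186, 197]
  TgoVI TACTAGG/5: at [45, 66, 73, 101, 135, 165, 207] ⇒ [50, 71, 78, 106, 140, 170, 212]

All cut coordinates (distinct, sorted): [14, 20, 23, 38, 44, 50, 60, 71, 78, 86, 99, 106, 111, 124, 130, 135, 140, 153, 159, 170, 173, 186, 197, 198, 212]

Fragments:
  [0,14): 14 bp
  [14,20): 6 bp
  [20,23): 3 bp
  [23,38): 15 bp
  [38,44): 6 bp
  [44,50): 6 bp
  [50,60): 10 bp
  [60,71): 11 bp
  [71,78): 7 bp
  [78,86): 8 bp
  [86,99): 13 bp
  [99,106): 7 bp
  [106,111): 5 bp
  [111,124): 13 bp
  [124,130): 6 bp
  [130,135): 5 bp
  [135,140): 5 bp
  [140,153): 13 bp
  [153,159): 6 bp
  [159,170): 11 bp
  [170,173): 3 bp
  [173,186): 13 bp
  [186,197): 11 bp
  [197,198): 1 bp
  [198,212): 14 bp
  [212,219): 7 bp

[1,3,3,5,5,5,6,6,6,6,6,7,7,7,8,10,11,11,11,13,13,13,13,14,14,15]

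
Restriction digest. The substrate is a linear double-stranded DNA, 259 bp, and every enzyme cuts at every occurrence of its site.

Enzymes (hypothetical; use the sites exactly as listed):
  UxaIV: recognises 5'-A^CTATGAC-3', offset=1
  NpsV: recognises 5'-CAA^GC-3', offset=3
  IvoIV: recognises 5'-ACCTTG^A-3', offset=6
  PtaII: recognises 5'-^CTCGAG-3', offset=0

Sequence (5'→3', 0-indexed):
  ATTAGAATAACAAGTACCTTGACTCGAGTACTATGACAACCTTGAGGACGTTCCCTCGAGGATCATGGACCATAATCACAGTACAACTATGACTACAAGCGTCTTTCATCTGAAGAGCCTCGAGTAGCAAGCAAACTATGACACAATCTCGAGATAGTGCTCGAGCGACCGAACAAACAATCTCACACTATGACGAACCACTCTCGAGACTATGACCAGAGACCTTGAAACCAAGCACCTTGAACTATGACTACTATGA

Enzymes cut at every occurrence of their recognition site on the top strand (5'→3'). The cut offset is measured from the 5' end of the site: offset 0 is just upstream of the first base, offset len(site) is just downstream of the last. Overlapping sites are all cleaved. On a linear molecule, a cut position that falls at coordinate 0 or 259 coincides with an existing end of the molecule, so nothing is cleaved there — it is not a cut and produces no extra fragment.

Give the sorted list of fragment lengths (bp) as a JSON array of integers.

[1,2,5,7,7,8,8,10,12,12,12,12,14,15,15,18,20,21,28,32]

Scan for sites:
  UxaIV ACTATGAC/1: at [29, 85, 134, 186, 208, 243] ⇒ [30, 86, 135, 187, 209, 244]
  NpsV CAAGC/3: at [95, 127, 231] ⇒ [98, 130, 234]
  IvoIV ACCTTGA/6: at [15, 38, 221, 236] ⇒ [21, 44, 227, 242]
  PtaII CTCGAG/0: at [22, 54, 118, 147, 159, 202] ⇒ [22, 54, 118, 147, 159, 202]

All cut coordinates (distinct, sorted): [21, 22, 30, 44, 54, 86, 98, 118, 130, 135, 147, 159, 187, 202, 209, 227, 234, 242, 244]

Fragment lengths:
  [0,21): 21 bp
  [21,22): 1 bp
  [22,30): 8 bp
  [30,44): 14 bp
  [44,54): 10 bp
  [54,86): 32 bp
  [86,98): 12 bp
  [98,118): 20 bp
  [118,130): 12 bp
  [130,135): 5 bp
  [135,147): 12 bp
  [147,159): 12 bp
  [159,187): 28 bp
  [187,202): 15 bp
  [202,209): 7 bp
  [209,227): 18 bp
  [227,234): 7 bp
  [234,242): 8 bp
  [242,244): 2 bp
  [244,259): 15 bp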